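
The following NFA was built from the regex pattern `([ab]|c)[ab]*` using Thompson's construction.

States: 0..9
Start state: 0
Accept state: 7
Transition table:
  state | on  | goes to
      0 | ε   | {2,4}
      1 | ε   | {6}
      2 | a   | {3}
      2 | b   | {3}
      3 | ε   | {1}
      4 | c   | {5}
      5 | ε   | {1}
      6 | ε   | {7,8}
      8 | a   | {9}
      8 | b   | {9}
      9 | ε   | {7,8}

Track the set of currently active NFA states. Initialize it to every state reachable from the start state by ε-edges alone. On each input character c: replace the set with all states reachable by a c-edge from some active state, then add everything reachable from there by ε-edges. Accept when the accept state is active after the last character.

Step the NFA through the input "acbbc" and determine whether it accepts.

initial (ε-close {0}): {0,2,4}
'a' @ 1: {1,3,6,7,8}  ✓accept
'c' @ 2: {}  — state set empty
rest 'bbc' ignored (set empty)
after full input: {}  (accept=7 not in)

Answer: REJECT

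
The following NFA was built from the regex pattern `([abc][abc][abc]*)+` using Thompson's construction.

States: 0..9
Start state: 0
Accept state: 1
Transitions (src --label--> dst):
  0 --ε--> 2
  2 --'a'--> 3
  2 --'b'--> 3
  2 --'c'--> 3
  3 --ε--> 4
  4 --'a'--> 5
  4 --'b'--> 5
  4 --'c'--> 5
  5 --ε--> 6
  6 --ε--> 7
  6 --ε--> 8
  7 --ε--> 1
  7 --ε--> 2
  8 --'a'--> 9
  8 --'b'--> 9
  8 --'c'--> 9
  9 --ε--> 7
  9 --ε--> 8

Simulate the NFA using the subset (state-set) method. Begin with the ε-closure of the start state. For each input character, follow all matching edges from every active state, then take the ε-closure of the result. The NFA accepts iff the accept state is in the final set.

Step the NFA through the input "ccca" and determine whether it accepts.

Answer: ACCEPT

Trace:
initial (ε-close {0}): {0,2}
'c' @ 1: {3,4}
'c' @ 2: {1,2,5,6,7,8}  ✓accept
'c' @ 3: {1,2,3,4,7,8,9}  ✓accept
'a' @ 4: {1,2,3,4,5,6,7,8,9}  ✓accept
after full input: {1,2,3,4,5,6,7,8,9}  (accept=1 in)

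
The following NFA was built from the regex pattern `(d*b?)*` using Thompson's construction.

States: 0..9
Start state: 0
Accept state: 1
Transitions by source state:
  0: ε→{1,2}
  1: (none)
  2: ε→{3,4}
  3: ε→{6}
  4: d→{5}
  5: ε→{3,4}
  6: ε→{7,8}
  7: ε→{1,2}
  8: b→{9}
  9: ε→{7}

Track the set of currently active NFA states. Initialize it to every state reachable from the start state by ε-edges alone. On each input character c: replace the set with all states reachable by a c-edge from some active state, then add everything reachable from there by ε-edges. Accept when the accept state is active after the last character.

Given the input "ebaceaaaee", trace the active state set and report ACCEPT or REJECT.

Answer: REJECT

Derivation:
start: ε-closure({0}) = {0,1,2,3,4,6,7,8}
'e' @ 1: {}  — dead — no transitions
rest 'baceaaaee' ignored (set empty)
final: {}; accept 1 not in set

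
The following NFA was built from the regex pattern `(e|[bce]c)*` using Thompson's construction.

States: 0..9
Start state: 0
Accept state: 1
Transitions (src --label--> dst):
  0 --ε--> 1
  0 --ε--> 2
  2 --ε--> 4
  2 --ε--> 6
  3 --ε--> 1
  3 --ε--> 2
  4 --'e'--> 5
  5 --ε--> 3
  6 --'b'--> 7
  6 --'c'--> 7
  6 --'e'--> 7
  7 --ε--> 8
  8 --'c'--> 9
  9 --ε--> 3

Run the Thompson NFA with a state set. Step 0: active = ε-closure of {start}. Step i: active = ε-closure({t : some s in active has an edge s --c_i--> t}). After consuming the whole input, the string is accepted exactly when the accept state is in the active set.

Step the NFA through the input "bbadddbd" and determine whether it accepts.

Answer: REJECT

Derivation:
start: ε-closure({0}) = {0,1,2,4,6}
'b' @ 1: {7,8}
'b' @ 2: {}  — dead — no transitions
rest 'adddbd' ignored (set empty)
end set {} — state 1 not in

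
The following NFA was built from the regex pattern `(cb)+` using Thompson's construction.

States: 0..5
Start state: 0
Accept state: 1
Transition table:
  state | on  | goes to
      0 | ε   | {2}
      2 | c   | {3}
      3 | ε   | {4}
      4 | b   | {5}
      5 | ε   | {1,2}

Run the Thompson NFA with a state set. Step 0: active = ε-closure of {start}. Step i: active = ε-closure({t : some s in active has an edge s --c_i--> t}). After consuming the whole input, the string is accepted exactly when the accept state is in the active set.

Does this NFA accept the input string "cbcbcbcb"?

S₀ = ε-closure({0}) = {0,2}
'c' @ 1: {3,4}
'b' @ 2: {1,2,5}  [accepting]
'c' @ 3: {3,4}
'b' @ 4: {1,2,5}  [accepting]
'c' @ 5: {3,4}
'b' @ 6: {1,2,5}  [accepting]
'c' @ 7: {3,4}
'b' @ 8: {1,2,5}  [accepting]
final: {1,2,5}; accept 1 in set

Answer: ACCEPT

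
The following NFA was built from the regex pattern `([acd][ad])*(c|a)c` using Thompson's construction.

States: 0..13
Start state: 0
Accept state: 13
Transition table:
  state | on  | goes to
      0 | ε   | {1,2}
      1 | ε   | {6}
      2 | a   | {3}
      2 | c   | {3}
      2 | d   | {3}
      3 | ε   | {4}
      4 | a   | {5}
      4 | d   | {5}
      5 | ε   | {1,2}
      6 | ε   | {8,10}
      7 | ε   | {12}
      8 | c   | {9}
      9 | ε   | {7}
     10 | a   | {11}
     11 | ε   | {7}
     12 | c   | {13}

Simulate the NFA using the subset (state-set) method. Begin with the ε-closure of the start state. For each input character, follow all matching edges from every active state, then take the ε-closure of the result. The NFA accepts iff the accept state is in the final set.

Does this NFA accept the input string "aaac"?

start: ε-closure({0}) = {0,1,2,6,8,10}
'a' @ 1: {3,4,7,11,12}
'a' @ 2: {1,2,5,6,8,10}
'a' @ 3: {3,4,7,11,12}
'c' @ 4: {13}  [accepting]
after full input: {13}  (accept=13 in)

Answer: ACCEPT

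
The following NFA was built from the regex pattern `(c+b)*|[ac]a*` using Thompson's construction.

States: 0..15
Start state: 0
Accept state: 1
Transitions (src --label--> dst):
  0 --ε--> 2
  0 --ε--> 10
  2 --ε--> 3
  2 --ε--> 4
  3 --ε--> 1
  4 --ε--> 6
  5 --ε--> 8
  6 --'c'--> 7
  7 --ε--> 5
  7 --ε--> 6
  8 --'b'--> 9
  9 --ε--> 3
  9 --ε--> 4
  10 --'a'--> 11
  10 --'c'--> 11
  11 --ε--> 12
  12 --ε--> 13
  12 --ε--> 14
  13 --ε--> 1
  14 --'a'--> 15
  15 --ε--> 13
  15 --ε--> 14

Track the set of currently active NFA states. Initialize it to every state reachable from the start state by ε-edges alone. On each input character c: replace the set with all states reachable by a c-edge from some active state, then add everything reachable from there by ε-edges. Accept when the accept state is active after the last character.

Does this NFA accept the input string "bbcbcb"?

Answer: REJECT

Trace:
S₀ = ε-closure({0}) = {0,1,2,3,4,6,10}
'b' @ 1: {}  — no active states
rest 'bcbcb' ignored (set empty)
after full input: {}  (accept=1 not in)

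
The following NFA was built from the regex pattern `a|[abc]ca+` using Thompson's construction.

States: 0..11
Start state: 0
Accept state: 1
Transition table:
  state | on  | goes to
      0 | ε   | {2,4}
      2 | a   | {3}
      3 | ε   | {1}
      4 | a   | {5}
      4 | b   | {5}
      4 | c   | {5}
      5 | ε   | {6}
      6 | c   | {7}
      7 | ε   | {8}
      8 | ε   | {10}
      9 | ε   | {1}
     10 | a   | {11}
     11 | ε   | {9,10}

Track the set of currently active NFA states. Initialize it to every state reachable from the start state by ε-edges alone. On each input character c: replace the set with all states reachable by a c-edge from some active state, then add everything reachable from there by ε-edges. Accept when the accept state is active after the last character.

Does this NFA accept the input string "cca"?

Answer: ACCEPT

Derivation:
initial (ε-close {0}): {0,2,4}
'c' @ 1: {5,6}
'c' @ 2: {7,8,10}
'a' @ 3: {1,9,10,11}  (accept∈set)
final: {1,9,10,11}; accept 1 in set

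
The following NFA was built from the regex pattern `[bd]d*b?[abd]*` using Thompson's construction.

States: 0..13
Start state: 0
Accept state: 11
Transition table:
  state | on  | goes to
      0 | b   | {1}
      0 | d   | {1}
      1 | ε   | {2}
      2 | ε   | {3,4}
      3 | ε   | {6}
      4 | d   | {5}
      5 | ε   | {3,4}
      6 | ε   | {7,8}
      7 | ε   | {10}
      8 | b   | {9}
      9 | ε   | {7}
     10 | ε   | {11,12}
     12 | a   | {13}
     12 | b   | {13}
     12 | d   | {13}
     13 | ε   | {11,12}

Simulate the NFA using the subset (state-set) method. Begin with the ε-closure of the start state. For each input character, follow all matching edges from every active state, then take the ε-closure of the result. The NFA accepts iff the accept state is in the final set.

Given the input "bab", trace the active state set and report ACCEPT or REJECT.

initial (ε-close {0}): {0}
'b' @ 1: {1,2,3,4,6,7,8,10,11,12}  [accepting]
'a' @ 2: {11,12,13}  [accepting]
'b' @ 3: {11,12,13}  [accepting]
after full input: {11,12,13}  (accept=11 in)

Answer: ACCEPT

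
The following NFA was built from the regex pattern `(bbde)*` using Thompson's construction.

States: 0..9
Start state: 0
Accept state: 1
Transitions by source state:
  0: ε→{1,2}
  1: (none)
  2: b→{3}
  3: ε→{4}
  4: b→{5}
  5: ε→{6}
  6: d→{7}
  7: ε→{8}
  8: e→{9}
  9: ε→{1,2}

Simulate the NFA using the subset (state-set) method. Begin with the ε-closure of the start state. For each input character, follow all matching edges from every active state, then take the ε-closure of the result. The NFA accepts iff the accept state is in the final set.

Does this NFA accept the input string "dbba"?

start: ε-closure({0}) = {0,1,2}
'd' @ 1: {}  — no active states
rest 'bba' ignored (set empty)
final: {}; accept 1 not in set

Answer: REJECT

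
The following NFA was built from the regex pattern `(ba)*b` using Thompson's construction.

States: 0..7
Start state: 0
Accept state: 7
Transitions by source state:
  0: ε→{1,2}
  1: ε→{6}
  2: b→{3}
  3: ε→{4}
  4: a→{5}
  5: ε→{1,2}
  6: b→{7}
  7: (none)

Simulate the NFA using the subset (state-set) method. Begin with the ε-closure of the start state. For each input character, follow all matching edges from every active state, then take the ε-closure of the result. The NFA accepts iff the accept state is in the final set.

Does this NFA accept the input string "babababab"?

Answer: ACCEPT

Steps:
S₀ = ε-closure({0}) = {0,1,2,6}
'b' @ 1: {3,4,7}  ✓accept
'a' @ 2: {1,2,5,6}
'b' @ 3: {3,4,7}  ✓accept
'a' @ 4: {1,2,5,6}
'b' @ 5: {3,4,7}  ✓accept
'a' @ 6: {1,2,5,6}
'b' @ 7: {3,4,7}  ✓accept
'a' @ 8: {1,2,5,6}
'b' @ 9: {3,4,7}  ✓accept
after full input: {3,4,7}  (accept=7 in)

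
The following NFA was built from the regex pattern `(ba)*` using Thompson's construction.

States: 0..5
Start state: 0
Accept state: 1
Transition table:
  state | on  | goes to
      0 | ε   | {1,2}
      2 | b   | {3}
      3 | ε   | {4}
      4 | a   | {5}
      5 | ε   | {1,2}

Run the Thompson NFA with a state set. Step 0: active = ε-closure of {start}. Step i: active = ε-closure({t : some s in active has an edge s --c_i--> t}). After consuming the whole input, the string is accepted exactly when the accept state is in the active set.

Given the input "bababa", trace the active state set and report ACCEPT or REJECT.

start: ε-closure({0}) = {0,1,2}
'b' @ 1: {3,4}
'a' @ 2: {1,2,5}  [accepting]
'b' @ 3: {3,4}
'a' @ 4: {1,2,5}  [accepting]
'b' @ 5: {3,4}
'a' @ 6: {1,2,5}  [accepting]
final: {1,2,5}; accept 1 in set

Answer: ACCEPT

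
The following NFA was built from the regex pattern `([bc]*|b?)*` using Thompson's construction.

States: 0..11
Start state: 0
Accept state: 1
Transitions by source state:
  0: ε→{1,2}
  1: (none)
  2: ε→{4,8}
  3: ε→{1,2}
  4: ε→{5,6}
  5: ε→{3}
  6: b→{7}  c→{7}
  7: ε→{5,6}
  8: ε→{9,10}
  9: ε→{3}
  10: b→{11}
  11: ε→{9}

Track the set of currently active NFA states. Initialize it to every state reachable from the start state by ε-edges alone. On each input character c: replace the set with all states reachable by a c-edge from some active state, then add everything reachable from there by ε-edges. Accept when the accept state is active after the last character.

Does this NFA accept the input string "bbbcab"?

Answer: REJECT

Trace:
start: ε-closure({0}) = {0,1,2,3,4,5,6,8,9,10}
'b' @ 1: {1,2,3,4,5,6,7,8,9,10,11}  ✓accept
'b' @ 2: {1,2,3,4,5,6,7,8,9,10,11}  ✓accept
'b' @ 3: {1,2,3,4,5,6,7,8,9,10,11}  ✓accept
'c' @ 4: {1,2,3,4,5,6,7,8,9,10}  ✓accept
'a' @ 5: {}  — dead — no transitions
rest 'b' ignored (set empty)
final: {}; accept 1 not in set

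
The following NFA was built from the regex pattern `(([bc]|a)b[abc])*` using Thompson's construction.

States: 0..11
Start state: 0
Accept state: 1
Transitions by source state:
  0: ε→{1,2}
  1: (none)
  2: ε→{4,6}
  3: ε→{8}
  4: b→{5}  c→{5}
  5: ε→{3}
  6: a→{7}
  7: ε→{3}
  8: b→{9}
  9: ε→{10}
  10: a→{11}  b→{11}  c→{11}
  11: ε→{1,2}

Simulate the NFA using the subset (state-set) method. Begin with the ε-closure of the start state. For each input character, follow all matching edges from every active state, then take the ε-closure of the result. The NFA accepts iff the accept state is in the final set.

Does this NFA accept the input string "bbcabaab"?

S₀ = ε-closure({0}) = {0,1,2,4,6}
'b' @ 1: {3,5,8}
'b' @ 2: {9,10}
'c' @ 3: {1,2,4,6,11}  ✓accept
'a' @ 4: {3,7,8}
'b' @ 5: {9,10}
'a' @ 6: {1,2,4,6,11}  ✓accept
'a' @ 7: {3,7,8}
'b' @ 8: {9,10}
final: {9,10}; accept 1 not in set

Answer: REJECT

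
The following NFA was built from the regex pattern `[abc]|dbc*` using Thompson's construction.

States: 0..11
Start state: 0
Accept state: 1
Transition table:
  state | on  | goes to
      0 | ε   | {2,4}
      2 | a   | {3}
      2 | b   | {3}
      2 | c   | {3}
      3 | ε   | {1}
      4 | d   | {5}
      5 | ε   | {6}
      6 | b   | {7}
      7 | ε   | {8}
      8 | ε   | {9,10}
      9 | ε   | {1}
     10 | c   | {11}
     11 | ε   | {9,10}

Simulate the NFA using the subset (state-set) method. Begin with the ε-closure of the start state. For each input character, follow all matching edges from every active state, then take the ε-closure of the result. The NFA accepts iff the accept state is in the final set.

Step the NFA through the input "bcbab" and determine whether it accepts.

Answer: REJECT

Trace:
S₀ = ε-closure({0}) = {0,2,4}
'b' @ 1: {1,3}  ✓accept
'c' @ 2: {}  — dead — no transitions
rest 'bab' ignored (set empty)
end set {} — state 1 not in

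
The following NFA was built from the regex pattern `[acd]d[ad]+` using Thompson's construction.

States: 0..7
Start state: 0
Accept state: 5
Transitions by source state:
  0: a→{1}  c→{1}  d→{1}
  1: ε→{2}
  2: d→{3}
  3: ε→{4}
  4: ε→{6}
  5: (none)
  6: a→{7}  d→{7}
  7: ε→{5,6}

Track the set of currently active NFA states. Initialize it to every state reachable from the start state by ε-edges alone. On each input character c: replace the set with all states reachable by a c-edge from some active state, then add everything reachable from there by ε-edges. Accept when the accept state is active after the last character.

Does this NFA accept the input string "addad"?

Answer: ACCEPT

Steps:
S₀ = ε-closure({0}) = {0}
'a' @ 1: {1,2}
'd' @ 2: {3,4,6}
'd' @ 3: {5,6,7}  (accept∈set)
'a' @ 4: {5,6,7}  (accept∈set)
'd' @ 5: {5,6,7}  (accept∈set)
after full input: {5,6,7}  (accept=5 in)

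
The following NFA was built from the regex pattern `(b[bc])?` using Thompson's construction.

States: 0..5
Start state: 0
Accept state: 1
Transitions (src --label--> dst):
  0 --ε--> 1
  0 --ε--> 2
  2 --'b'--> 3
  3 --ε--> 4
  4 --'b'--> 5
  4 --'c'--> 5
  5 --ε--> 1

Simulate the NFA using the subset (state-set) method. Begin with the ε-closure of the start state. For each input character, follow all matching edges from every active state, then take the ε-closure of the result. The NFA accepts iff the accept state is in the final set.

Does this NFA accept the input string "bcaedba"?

Answer: REJECT

Steps:
start: ε-closure({0}) = {0,1,2}
'b' @ 1: {3,4}
'c' @ 2: {1,5}  ✓accept
'a' @ 3: {}  — dead — no transitions
rest 'edba' ignored (set empty)
after full input: {}  (accept=1 not in)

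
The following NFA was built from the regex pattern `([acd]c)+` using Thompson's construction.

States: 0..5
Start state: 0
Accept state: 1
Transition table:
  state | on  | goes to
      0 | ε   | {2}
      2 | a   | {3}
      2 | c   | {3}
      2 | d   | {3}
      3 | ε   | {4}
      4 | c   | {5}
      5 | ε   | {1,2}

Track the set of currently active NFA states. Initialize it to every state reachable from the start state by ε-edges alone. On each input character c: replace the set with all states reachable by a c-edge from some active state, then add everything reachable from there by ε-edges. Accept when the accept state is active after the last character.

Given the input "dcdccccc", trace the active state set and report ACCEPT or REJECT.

Answer: ACCEPT

Steps:
S₀ = ε-closure({0}) = {0,2}
'd' @ 1: {3,4}
'c' @ 2: {1,2,5}  ✓accept
'd' @ 3: {3,4}
'c' @ 4: {1,2,5}  ✓accept
'c' @ 5: {3,4}
'c' @ 6: {1,2,5}  ✓accept
'c' @ 7: {3,4}
'c' @ 8: {1,2,5}  ✓accept
end set {1,2,5} — state 1 in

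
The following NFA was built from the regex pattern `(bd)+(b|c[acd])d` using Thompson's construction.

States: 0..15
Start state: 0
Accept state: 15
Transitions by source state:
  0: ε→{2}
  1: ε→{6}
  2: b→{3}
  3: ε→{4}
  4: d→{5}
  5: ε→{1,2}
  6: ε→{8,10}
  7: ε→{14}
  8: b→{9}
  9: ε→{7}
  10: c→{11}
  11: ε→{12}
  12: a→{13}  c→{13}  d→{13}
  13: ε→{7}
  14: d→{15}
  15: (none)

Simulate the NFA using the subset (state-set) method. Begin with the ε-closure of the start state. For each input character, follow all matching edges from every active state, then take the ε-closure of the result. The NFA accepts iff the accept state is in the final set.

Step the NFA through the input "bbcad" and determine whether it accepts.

initial (ε-close {0}): {0,2}
'b' @ 1: {3,4}
'b' @ 2: {}  — no active states
rest 'cad' ignored (set empty)
end set {} — state 15 not in

Answer: REJECT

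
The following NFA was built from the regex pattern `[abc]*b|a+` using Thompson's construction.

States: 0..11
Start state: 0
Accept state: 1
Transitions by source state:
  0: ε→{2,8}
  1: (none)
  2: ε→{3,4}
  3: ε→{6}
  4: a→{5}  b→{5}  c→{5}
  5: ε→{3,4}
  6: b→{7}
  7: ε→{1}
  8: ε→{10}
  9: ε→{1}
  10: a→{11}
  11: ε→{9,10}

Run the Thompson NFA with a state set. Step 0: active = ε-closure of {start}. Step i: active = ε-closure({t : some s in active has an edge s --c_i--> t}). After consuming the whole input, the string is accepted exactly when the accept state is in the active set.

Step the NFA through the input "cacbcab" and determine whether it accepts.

start: ε-closure({0}) = {0,2,3,4,6,8,10}
'c' @ 1: {3,4,5,6}
'a' @ 2: {3,4,5,6}
'c' @ 3: {3,4,5,6}
'b' @ 4: {1,3,4,5,6,7}  (accept∈set)
'c' @ 5: {3,4,5,6}
'a' @ 6: {3,4,5,6}
'b' @ 7: {1,3,4,5,6,7}  (accept∈set)
end set {1,3,4,5,6,7} — state 1 in

Answer: ACCEPT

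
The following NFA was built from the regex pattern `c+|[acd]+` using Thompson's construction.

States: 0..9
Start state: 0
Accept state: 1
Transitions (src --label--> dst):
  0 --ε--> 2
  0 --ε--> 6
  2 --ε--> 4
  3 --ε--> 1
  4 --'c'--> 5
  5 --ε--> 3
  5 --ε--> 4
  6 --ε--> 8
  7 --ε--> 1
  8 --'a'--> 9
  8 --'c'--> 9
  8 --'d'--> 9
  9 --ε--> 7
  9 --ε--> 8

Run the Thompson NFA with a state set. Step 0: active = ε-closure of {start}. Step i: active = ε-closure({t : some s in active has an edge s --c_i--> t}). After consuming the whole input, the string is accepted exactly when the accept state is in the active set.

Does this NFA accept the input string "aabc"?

Answer: REJECT

Steps:
start: ε-closure({0}) = {0,2,4,6,8}
'a' @ 1: {1,7,8,9}  (accept∈set)
'a' @ 2: {1,7,8,9}  (accept∈set)
'b' @ 3: {}  — dead — no transitions
rest 'c' ignored (set empty)
end set {} — state 1 not in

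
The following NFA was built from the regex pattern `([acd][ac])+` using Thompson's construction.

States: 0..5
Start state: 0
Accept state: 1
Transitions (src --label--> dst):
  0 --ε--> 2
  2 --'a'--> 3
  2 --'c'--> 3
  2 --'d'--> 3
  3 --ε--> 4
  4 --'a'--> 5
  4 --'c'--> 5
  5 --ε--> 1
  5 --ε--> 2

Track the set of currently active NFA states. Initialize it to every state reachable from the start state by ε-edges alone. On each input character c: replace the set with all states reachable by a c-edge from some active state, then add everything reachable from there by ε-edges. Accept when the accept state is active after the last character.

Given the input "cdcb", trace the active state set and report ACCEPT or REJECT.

initial (ε-close {0}): {0,2}
'c' @ 1: {3,4}
'd' @ 2: {}  — state set empty
rest 'cb' ignored (set empty)
after full input: {}  (accept=1 not in)

Answer: REJECT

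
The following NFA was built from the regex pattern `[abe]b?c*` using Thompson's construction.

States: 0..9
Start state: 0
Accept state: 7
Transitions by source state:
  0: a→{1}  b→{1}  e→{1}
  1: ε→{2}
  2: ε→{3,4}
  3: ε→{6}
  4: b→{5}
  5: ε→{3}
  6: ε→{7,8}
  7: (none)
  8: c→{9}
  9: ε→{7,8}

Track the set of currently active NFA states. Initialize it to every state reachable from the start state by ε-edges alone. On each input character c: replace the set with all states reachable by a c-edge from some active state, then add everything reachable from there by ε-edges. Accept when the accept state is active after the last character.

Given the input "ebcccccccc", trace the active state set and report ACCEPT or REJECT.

Answer: ACCEPT

Derivation:
S₀ = ε-closure({0}) = {0}
'e' @ 1: {1,2,3,4,6,7,8}  [accepting]
'b' @ 2: {3,5,6,7,8}  [accepting]
'c' @ 3: {7,8,9}  [accepting]
'c' @ 4: {7,8,9}  [accepting]
'c' @ 5: {7,8,9}  [accepting]
'c' @ 6: {7,8,9}  [accepting]
'c' @ 7: {7,8,9}  [accepting]
'c' @ 8: {7,8,9}  [accepting]
'c' @ 9: {7,8,9}  [accepting]
'c' @ 10: {7,8,9}  [accepting]
after full input: {7,8,9}  (accept=7 in)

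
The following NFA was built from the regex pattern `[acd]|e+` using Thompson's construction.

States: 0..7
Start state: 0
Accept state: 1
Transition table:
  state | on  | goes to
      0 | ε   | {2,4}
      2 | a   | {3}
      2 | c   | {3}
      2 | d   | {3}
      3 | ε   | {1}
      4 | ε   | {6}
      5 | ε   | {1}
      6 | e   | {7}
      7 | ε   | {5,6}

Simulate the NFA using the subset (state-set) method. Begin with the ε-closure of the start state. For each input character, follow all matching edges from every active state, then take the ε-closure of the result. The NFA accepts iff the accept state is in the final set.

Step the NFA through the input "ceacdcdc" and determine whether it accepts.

Answer: REJECT

Derivation:
start: ε-closure({0}) = {0,2,4,6}
'c' @ 1: {1,3}  ✓accept
'e' @ 2: {}  — no active states
rest 'acdcdc' ignored (set empty)
end set {} — state 1 not in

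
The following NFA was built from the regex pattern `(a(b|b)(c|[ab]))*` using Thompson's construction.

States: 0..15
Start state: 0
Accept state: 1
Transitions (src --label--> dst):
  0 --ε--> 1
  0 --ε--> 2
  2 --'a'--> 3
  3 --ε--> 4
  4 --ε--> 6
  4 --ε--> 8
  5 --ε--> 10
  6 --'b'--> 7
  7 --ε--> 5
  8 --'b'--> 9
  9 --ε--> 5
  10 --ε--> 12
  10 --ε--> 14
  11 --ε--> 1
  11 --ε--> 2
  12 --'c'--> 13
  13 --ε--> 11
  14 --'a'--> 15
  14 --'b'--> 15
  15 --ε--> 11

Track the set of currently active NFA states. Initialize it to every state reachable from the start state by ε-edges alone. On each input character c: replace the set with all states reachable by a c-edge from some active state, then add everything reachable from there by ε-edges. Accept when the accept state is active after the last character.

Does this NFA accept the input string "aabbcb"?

S₀ = ε-closure({0}) = {0,1,2}
'a' @ 1: {3,4,6,8}
'a' @ 2: {}  — dead — no transitions
rest 'bbcb' ignored (set empty)
end set {} — state 1 not in

Answer: REJECT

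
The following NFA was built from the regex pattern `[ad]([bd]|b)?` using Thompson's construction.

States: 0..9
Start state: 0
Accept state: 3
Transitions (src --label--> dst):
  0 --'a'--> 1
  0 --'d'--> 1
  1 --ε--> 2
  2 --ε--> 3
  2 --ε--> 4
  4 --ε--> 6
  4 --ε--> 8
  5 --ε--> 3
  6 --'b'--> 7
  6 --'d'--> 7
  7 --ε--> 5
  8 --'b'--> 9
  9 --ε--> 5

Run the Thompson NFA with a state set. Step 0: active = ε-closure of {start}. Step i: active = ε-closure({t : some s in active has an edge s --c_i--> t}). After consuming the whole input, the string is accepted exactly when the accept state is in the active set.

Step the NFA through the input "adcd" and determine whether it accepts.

initial (ε-close {0}): {0}
'a' @ 1: {1,2,3,4,6,8}  ✓accept
'd' @ 2: {3,5,7}  ✓accept
'c' @ 3: {}  — no active states
rest 'd' ignored (set empty)
after full input: {}  (accept=3 not in)

Answer: REJECT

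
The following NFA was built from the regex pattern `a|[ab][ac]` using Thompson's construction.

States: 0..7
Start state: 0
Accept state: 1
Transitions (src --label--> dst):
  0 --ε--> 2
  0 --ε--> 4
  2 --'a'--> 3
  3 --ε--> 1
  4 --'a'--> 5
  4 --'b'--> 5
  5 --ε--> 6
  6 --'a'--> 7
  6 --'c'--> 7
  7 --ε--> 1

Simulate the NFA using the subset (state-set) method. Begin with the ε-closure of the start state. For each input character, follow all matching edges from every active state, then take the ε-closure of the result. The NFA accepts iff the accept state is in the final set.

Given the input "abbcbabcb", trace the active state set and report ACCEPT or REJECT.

S₀ = ε-closure({0}) = {0,2,4}
'a' @ 1: {1,3,5,6}  ✓accept
'b' @ 2: {}  — dead — no transitions
rest 'bcbabcb' ignored (set empty)
end set {} — state 1 not in

Answer: REJECT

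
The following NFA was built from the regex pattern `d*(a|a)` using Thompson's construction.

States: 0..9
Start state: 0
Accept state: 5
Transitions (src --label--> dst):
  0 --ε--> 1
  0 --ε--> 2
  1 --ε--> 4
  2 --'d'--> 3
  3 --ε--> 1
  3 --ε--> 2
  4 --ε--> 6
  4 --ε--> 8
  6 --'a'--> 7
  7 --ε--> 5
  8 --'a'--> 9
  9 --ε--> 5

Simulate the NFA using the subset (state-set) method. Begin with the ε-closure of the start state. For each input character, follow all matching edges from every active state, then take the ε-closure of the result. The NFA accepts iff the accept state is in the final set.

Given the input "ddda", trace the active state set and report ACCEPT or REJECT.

Answer: ACCEPT

Steps:
start: ε-closure({0}) = {0,1,2,4,6,8}
'd' @ 1: {1,2,3,4,6,8}
'd' @ 2: {1,2,3,4,6,8}
'd' @ 3: {1,2,3,4,6,8}
'a' @ 4: {5,7,9}  [accepting]
final: {5,7,9}; accept 5 in set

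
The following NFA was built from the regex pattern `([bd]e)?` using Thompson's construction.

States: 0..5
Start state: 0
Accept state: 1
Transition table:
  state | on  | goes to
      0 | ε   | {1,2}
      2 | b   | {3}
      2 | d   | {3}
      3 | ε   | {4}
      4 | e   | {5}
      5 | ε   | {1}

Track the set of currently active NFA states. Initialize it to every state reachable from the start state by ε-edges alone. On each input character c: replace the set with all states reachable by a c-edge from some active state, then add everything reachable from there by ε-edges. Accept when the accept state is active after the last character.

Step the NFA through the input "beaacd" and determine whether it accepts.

S₀ = ε-closure({0}) = {0,1,2}
'b' @ 1: {3,4}
'e' @ 2: {1,5}  ✓accept
'a' @ 3: {}  — no active states
rest 'acd' ignored (set empty)
end set {} — state 1 not in

Answer: REJECT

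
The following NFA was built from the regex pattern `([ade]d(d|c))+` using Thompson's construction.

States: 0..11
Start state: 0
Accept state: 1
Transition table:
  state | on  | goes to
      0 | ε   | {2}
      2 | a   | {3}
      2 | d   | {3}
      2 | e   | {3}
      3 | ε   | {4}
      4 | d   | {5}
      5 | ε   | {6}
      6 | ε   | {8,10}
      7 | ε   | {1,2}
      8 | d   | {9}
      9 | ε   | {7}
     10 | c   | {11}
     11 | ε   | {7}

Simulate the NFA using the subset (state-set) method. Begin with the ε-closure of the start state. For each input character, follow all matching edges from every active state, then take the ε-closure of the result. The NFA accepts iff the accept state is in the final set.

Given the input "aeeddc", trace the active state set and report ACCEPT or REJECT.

initial (ε-close {0}): {0,2}
'a' @ 1: {3,4}
'e' @ 2: {}  — no active states
rest 'eddc' ignored (set empty)
final: {}; accept 1 not in set

Answer: REJECT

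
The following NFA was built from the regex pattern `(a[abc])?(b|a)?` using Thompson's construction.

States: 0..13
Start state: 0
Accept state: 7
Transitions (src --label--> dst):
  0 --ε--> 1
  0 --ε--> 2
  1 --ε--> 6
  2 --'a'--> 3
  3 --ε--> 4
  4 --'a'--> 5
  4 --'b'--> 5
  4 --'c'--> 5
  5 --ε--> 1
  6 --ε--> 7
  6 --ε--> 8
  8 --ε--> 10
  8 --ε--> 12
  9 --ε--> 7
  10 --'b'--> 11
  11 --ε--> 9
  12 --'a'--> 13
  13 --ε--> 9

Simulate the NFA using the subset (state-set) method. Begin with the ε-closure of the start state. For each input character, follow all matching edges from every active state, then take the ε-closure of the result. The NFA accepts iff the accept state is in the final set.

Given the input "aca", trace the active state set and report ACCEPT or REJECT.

Answer: ACCEPT

Trace:
start: ε-closure({0}) = {0,1,2,6,7,8,10,12}
'a' @ 1: {3,4,7,9,13}  (accept∈set)
'c' @ 2: {1,5,6,7,8,10,12}  (accept∈set)
'a' @ 3: {7,9,13}  (accept∈set)
final: {7,9,13}; accept 7 in set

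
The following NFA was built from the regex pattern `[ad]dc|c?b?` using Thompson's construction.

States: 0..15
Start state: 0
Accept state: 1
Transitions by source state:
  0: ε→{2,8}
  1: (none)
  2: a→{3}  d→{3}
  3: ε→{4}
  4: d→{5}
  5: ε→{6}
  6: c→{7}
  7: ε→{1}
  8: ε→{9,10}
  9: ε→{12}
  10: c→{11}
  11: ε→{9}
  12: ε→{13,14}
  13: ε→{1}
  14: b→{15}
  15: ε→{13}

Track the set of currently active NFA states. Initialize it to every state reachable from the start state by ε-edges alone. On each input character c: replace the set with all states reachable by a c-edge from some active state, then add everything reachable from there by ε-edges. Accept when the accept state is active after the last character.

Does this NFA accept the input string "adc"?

start: ε-closure({0}) = {0,1,2,8,9,10,12,13,14}
'a' @ 1: {3,4}
'd' @ 2: {5,6}
'c' @ 3: {1,7}  [accepting]
final: {1,7}; accept 1 in set

Answer: ACCEPT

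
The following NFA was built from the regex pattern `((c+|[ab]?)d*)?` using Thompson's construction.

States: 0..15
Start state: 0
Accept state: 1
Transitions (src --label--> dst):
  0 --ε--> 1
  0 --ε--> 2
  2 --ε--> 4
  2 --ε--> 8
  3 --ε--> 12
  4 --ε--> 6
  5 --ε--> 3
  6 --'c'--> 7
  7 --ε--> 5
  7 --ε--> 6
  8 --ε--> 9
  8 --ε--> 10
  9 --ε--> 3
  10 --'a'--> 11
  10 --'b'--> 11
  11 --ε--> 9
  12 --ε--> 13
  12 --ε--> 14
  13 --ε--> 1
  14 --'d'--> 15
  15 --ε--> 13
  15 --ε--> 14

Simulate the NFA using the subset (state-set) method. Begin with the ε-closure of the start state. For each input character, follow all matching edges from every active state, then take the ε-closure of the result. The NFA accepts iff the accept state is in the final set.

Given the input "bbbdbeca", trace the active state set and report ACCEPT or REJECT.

Answer: REJECT

Derivation:
initial (ε-close {0}): {0,1,2,3,4,6,8,9,10,12,13,14}
'b' @ 1: {1,3,9,11,12,13,14}  ✓accept
'b' @ 2: {}  — dead — no transitions
rest 'bdbeca' ignored (set empty)
final: {}; accept 1 not in set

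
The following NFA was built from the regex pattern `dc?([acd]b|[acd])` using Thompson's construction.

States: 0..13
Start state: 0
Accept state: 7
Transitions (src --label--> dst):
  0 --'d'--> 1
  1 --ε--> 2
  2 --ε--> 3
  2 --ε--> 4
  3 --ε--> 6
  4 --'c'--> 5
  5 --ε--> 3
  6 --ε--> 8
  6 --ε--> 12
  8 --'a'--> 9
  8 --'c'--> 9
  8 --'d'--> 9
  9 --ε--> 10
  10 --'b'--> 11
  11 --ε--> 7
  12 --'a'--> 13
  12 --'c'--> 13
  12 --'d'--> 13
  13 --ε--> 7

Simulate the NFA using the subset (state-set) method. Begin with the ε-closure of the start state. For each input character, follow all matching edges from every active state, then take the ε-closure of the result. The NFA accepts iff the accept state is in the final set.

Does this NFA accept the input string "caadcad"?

Answer: REJECT

Trace:
S₀ = ε-closure({0}) = {0}
'c' @ 1: {}  — no active states
rest 'aadcad' ignored (set empty)
after full input: {}  (accept=7 not in)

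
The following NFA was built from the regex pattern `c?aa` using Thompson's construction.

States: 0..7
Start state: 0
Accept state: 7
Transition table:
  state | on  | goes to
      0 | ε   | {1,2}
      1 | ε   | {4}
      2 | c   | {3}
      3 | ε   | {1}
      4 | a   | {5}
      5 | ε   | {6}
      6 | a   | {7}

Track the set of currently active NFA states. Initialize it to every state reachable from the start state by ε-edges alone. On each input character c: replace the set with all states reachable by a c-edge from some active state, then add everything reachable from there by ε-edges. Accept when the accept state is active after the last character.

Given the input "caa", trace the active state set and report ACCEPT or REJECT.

Answer: ACCEPT

Trace:
S₀ = ε-closure({0}) = {0,1,2,4}
'c' @ 1: {1,3,4}
'a' @ 2: {5,6}
'a' @ 3: {7}  ✓accept
after full input: {7}  (accept=7 in)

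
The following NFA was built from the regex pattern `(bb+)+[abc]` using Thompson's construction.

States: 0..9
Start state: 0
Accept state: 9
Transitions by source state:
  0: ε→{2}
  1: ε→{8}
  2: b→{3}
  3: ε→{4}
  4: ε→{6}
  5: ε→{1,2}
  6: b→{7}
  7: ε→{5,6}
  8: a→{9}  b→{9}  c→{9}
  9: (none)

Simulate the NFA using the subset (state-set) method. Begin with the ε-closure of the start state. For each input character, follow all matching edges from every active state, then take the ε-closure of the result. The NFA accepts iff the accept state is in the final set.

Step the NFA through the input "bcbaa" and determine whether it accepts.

Answer: REJECT

Steps:
start: ε-closure({0}) = {0,2}
'b' @ 1: {3,4,6}
'c' @ 2: {}  — no active states
rest 'baa' ignored (set empty)
after full input: {}  (accept=9 not in)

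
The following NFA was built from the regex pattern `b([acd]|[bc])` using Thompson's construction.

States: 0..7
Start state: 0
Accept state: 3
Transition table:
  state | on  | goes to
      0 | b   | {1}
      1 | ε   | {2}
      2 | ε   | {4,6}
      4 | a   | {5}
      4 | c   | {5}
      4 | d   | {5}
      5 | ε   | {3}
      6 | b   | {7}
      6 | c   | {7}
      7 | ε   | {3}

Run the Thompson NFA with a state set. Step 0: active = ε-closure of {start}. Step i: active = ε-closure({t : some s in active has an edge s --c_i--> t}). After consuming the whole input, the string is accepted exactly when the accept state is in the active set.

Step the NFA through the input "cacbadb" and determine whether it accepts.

Answer: REJECT

Trace:
start: ε-closure({0}) = {0}
'c' @ 1: {}  — no active states
rest 'acbadb' ignored (set empty)
final: {}; accept 3 not in set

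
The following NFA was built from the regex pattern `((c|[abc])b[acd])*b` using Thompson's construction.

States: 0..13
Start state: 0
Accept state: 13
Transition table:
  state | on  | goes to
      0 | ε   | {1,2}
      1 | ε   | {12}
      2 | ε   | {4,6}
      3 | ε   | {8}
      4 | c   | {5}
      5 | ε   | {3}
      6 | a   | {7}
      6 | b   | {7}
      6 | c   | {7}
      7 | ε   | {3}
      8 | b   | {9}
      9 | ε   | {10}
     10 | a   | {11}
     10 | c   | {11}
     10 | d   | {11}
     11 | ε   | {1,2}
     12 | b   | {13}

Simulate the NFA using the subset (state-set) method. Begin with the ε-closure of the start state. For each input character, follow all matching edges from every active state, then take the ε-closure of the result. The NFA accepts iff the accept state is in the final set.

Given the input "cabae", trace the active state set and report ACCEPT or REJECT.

Answer: REJECT

Trace:
S₀ = ε-closure({0}) = {0,1,2,4,6,12}
'c' @ 1: {3,5,7,8}
'a' @ 2: {}  — dead — no transitions
rest 'bae' ignored (set empty)
end set {} — state 13 not in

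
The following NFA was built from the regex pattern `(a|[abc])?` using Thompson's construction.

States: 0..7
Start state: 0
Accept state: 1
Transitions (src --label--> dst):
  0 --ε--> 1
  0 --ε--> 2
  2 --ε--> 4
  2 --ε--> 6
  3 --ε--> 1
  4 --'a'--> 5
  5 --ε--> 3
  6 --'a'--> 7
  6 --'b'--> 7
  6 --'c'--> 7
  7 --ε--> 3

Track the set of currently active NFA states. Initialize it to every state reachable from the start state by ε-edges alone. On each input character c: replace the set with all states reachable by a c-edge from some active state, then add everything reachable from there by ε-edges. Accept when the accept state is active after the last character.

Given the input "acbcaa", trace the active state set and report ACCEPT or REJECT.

Answer: REJECT

Derivation:
initial (ε-close {0}): {0,1,2,4,6}
'a' @ 1: {1,3,5,7}  ✓accept
'c' @ 2: {}  — state set empty
rest 'bcaa' ignored (set empty)
after full input: {}  (accept=1 not in)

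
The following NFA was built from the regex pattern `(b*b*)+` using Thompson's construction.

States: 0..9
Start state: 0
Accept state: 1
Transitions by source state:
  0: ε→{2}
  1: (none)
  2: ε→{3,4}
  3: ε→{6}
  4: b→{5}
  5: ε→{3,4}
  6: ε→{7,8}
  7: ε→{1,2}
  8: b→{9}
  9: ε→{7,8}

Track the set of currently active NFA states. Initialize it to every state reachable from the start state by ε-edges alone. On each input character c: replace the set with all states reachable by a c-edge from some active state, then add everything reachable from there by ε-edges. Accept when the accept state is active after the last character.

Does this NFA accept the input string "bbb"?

Answer: ACCEPT

Steps:
initial (ε-close {0}): {0,1,2,3,4,6,7,8}
'b' @ 1: {1,2,3,4,5,6,7,8,9}  ✓accept
'b' @ 2: {1,2,3,4,5,6,7,8,9}  ✓accept
'b' @ 3: {1,2,3,4,5,6,7,8,9}  ✓accept
after full input: {1,2,3,4,5,6,7,8,9}  (accept=1 in)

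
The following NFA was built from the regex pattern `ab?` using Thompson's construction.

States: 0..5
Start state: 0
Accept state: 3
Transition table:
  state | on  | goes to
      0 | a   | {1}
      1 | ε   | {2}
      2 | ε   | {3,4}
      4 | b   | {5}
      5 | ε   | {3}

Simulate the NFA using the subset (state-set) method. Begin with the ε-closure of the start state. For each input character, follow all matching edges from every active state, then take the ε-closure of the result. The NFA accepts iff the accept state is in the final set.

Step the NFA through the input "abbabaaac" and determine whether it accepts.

Answer: REJECT

Derivation:
initial (ε-close {0}): {0}
'a' @ 1: {1,2,3,4}  (accept∈set)
'b' @ 2: {3,5}  (accept∈set)
'b' @ 3: {}  — dead — no transitions
rest 'abaaac' ignored (set empty)
final: {}; accept 3 not in set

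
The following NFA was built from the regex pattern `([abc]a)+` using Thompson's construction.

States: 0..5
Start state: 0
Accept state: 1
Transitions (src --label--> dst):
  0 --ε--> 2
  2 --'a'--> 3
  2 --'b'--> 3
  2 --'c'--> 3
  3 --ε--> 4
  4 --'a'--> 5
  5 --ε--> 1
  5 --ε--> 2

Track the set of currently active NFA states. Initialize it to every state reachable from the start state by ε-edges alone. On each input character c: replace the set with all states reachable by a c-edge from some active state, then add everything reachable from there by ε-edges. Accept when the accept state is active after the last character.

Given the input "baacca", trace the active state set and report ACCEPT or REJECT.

initial (ε-close {0}): {0,2}
'b' @ 1: {3,4}
'a' @ 2: {1,2,5}  ✓accept
'a' @ 3: {3,4}
'c' @ 4: {}  — dead — no transitions
rest 'ca' ignored (set empty)
after full input: {}  (accept=1 not in)

Answer: REJECT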